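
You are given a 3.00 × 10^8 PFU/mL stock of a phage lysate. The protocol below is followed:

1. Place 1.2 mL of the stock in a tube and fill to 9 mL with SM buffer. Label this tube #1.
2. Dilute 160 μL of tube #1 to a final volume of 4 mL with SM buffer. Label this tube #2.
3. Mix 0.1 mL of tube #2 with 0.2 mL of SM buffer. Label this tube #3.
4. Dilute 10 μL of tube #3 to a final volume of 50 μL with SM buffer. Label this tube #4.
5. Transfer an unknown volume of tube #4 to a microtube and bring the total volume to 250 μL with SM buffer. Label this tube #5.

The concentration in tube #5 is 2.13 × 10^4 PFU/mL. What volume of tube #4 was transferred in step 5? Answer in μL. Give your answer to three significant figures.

49.9 μL

Step 1: 1.2 mL brought to 9 mL → factor 9/1.2 = 7.5
Step 2: 160 μL brought to 4 mL → factor 4000/160 = 25
Step 3: 0.1 mL + 0.2 mL = 0.3 mL total → factor 0.3/0.1 = 3
Step 4: 10 μL brought to 50 μL → factor 50/10 = 5
Step 5: v brought to 250 μL → factor = 250 μL/v
Product of known-step factors = 2812.5
Overall factor = 3.00 × 10^8 PFU/mL / (2.13 × 10^4 PFU/mL) = 14085
Step-5 factor = 14085 / 2812.5 = 5.0078
v = 250 μL / 5.0078 = 49.9 μL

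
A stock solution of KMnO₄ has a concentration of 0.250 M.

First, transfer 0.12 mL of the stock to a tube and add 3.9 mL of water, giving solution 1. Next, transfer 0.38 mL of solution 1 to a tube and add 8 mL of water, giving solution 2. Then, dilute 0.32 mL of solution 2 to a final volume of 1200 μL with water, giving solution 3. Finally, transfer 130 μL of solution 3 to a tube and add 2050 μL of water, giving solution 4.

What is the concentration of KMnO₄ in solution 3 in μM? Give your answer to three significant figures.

90.2 μM

Step 1: 0.12 mL + 3.9 mL = 4.02 mL total → factor 4.02/0.12 = 33.5
Step 2: 0.38 mL + 8 mL = 8.38 mL total → factor 8.38/0.38 = 22.053
Step 3: 0.32 mL brought to 1200 μL → factor 1.2/0.32 = 3.75
Dilution factor through solution 3 = 33.5 × 22.053 × 3.75 = 2770.4
[solution 3] = 0.250 M / 2770.4 = 9.024 × 10^-5 M = 90.2 μM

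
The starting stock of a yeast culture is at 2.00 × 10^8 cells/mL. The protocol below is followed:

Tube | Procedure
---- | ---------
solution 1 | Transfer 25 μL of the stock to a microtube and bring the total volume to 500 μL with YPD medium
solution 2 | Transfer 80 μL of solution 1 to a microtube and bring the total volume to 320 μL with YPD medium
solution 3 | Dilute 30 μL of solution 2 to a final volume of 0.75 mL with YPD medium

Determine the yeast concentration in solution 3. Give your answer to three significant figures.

1.00 × 10^5 cells/mL

Step 1: 25 μL brought to 500 μL → factor 500/25 = 20
Step 2: 80 μL brought to 320 μL → factor 320/80 = 4
Step 3: 30 μL brought to 0.75 mL → factor 750/30 = 25
Overall dilution factor = 20 × 4 × 25 = 2000
Final = 2.00 × 10^8 cells/mL / 2000 = 1.00 × 10^5 cells/mL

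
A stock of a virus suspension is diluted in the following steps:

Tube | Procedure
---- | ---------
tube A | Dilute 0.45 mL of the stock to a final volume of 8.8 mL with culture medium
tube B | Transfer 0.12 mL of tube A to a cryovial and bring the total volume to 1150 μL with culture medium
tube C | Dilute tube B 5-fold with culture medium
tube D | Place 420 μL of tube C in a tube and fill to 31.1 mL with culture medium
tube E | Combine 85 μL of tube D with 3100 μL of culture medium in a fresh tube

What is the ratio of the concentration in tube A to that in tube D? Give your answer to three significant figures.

Step 1: 0.45 mL brought to 8.8 mL → factor 8.8/0.45 = 19.556
Step 2: 0.12 mL brought to 1150 μL → factor 1.15/0.12 = 9.5833
Step 3: 5-fold → factor 5
Step 4: 420 μL brought to 31.1 mL → factor 31100/420 = 74.048
Dilution factor to tube A = 19.556; to tube D = 69385
[tube A]/[tube D] = (factor to tube D)/(factor to tube A) = 69385/19.556 = 3.55 × 10^3

3.55 × 10^3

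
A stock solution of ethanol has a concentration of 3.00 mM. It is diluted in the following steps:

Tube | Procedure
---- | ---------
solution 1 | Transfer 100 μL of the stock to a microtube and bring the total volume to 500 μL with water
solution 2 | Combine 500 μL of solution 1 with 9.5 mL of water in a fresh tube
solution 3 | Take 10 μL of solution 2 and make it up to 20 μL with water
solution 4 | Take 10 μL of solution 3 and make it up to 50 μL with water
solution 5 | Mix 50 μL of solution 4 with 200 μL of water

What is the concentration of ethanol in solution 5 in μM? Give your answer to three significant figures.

0.600 μM

Step 1: 100 μL brought to 500 μL → factor 500/100 = 5
Step 2: 500 μL + 9.5 mL = 10000 μL total → factor 10000/500 = 20
Step 3: 10 μL brought to 20 μL → factor 20/10 = 2
Step 4: 10 μL brought to 50 μL → factor 50/10 = 5
Step 5: 50 μL + 200 μL = 250 μL total → factor 250/50 = 5
Overall dilution factor = 5 × 20 × 2 × 5 × 5 = 5000
Final = 3.00 mM / 5000 = 0.0006000 mM = 0.600 μM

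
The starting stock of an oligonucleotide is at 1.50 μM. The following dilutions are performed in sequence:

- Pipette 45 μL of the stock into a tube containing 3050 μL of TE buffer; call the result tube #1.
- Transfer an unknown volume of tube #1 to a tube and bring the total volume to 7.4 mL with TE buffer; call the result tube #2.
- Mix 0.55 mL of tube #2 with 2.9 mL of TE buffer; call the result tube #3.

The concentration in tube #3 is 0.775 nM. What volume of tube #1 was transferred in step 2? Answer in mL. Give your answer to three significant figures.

Step 1: 45 μL + 3050 μL = 3095 μL total → factor 3095/45 = 68.778
Step 2: v brought to 7.4 mL → factor = 7.4 mL/v
Step 3: 0.55 mL + 2.9 mL = 3.45 mL total → factor 3.45/0.55 = 6.2727
Product of known-step factors = 431.42
Overall factor = 1.50 μM / (0.775 nM) = 1935.5
Step-2 factor = 1935.5 / 431.42 = 4.4863
v = 7.4 mL / 4.4863 = 1.65 mL

1.65 mL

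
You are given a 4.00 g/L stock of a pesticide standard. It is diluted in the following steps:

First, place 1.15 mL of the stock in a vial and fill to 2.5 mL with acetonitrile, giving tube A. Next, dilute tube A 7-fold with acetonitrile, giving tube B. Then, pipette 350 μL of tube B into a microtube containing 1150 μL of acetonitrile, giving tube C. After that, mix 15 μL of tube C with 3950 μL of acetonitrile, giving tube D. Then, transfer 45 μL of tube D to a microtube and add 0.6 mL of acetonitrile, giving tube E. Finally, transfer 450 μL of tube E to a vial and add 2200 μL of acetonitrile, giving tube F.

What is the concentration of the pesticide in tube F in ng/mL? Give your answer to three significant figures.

Step 1: 1.15 mL brought to 2.5 mL → factor 2.5/1.15 = 2.1739
Step 2: 7-fold → factor 7
Step 3: 350 μL + 1150 μL = 1500 μL total → factor 1500/350 = 4.2857
Step 4: 15 μL + 3950 μL = 3965 μL total → factor 3965/15 = 264.33
Step 5: 45 μL + 0.6 mL = 645 μL total → factor 645/45 = 14.333
Step 6: 450 μL + 2200 μL = 2650 μL total → factor 2650/450 = 5.8889
Overall dilution factor = 2.1739 × 7 × 4.2857 × 264.33 × 14.333 × 5.8889 = 1.4551 × 10^6
Final = 4.00 g/L / 1.4551 × 10^6 = 2.749 × 10^-6 g/L = 2.75 ng/mL

2.75 ng/mL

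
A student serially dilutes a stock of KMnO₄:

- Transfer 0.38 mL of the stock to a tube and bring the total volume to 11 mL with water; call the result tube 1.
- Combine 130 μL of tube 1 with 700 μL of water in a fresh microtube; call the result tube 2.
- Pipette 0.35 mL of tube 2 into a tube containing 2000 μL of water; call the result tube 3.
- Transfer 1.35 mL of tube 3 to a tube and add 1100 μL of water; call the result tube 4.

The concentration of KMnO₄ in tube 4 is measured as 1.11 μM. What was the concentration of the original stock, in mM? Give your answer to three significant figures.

2.50 mM

Step 1: 0.38 mL brought to 11 mL → factor 11/0.38 = 28.947
Step 2: 130 μL + 700 μL = 830 μL total → factor 830/130 = 6.3846
Step 3: 0.35 mL + 2000 μL = 2.35 mL total → factor 2.35/0.35 = 6.7143
Step 4: 1.35 mL + 1100 μL = 2.45 mL total → factor 2.45/1.35 = 1.8148
Overall dilution factor = 28.947 × 6.3846 × 6.7143 × 1.8148 = 2252
Stock = 1.11 μM × 2252 = 2500 μM = 2.50 mM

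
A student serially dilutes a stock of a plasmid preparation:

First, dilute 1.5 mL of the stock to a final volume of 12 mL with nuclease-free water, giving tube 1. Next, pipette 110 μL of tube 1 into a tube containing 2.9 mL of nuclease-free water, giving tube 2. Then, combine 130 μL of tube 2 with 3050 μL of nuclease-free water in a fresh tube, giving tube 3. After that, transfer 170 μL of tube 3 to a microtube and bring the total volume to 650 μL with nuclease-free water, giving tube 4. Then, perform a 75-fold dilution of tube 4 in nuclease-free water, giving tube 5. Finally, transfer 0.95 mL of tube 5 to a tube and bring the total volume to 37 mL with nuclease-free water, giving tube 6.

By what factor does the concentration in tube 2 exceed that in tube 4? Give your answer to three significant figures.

93.5

Step 1: 1.5 mL brought to 12 mL → factor 12/1.5 = 8
Step 2: 110 μL + 2.9 mL = 3010 μL total → factor 3010/110 = 27.364
Step 3: 130 μL + 3050 μL = 3180 μL total → factor 3180/130 = 24.462
Step 4: 170 μL brought to 650 μL → factor 650/170 = 3.8235
Dilution factor to tube 2 = 218.91; to tube 4 = 20474
[tube 2]/[tube 4] = (factor to tube 4)/(factor to tube 2) = 20474/218.91 = 93.5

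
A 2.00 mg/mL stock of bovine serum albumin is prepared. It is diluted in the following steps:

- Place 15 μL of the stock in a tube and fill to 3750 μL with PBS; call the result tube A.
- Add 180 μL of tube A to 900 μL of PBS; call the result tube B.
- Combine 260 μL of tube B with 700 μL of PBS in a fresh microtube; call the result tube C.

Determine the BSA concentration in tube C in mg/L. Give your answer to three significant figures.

0.361 mg/L

Step 1: 15 μL brought to 3750 μL → factor 3750/15 = 250
Step 2: 180 μL + 900 μL = 1080 μL total → factor 1080/180 = 6
Step 3: 260 μL + 700 μL = 960 μL total → factor 960/260 = 3.6923
Overall dilution factor = 250 × 6 × 3.6923 = 5538.5
Final = 2.00 mg/mL / 5538.5 = 0.0003611 mg/mL = 0.361 mg/L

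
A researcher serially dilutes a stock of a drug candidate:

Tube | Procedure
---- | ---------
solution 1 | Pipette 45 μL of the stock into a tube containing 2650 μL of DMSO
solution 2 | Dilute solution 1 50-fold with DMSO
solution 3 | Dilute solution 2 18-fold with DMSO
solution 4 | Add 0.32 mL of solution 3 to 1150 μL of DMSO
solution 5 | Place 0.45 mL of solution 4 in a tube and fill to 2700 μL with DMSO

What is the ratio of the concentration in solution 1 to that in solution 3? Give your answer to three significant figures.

900

Step 1: 45 μL + 2650 μL = 2695 μL total → factor 2695/45 = 59.889
Step 2: 50-fold → factor 50
Step 3: 18-fold → factor 18
Dilution factor to solution 1 = 59.889; to solution 3 = 53900
[solution 1]/[solution 3] = (factor to solution 3)/(factor to solution 1) = 53900/59.889 = 900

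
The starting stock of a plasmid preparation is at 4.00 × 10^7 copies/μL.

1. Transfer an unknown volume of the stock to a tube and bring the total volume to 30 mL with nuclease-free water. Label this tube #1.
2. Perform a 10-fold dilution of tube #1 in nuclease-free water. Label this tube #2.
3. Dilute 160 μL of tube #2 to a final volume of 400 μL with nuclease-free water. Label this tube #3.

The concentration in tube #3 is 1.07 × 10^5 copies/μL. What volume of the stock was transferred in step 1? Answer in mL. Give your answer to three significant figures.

Step 1: v brought to 30 mL → factor = 30 mL/v
Step 2: 10-fold → factor 10
Step 3: 160 μL brought to 400 μL → factor 400/160 = 2.5
Product of known-step factors = 25
Overall factor = 4.00 × 10^7 copies/μL / (1.07 × 10^5 copies/μL) = 373.83
Step-1 factor = 373.83 / 25 = 14.953
v = 30 mL / 14.953 = 2.01 mL

2.01 mL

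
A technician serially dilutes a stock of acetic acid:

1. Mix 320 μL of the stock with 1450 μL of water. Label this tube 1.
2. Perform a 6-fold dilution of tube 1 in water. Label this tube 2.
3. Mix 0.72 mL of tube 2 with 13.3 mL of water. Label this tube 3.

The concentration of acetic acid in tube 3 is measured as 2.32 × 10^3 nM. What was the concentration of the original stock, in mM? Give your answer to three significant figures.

1.50 mM

Step 1: 320 μL + 1450 μL = 1770 μL total → factor 1770/320 = 5.5312
Step 2: 6-fold → factor 6
Step 3: 0.72 mL + 13.3 mL = 14.02 mL total → factor 14.02/0.72 = 19.472
Overall dilution factor = 5.5312 × 6 × 19.472 = 646.23
Stock = 2.32 × 10^3 nM × 646.23 = 1.499 × 10^6 nM = 1.50 mM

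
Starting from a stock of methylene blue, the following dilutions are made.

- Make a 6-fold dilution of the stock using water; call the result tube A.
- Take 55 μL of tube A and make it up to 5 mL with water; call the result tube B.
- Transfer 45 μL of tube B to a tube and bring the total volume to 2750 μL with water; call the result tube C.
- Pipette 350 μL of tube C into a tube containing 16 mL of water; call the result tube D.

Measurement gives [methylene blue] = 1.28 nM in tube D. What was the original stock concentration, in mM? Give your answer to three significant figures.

1.99 mM

Step 1: 6-fold → factor 6
Step 2: 55 μL brought to 5 mL → factor 5000/55 = 90.909
Step 3: 45 μL brought to 2750 μL → factor 2750/45 = 61.111
Step 4: 350 μL + 16 mL = 16350 μL total → factor 16350/350 = 46.714
Overall dilution factor = 6 × 90.909 × 61.111 × 46.714 = 1.5571 × 10^6
Stock = 1.28 nM × 1.5571 × 10^6 = 1.993 × 10^6 nM = 1.99 mM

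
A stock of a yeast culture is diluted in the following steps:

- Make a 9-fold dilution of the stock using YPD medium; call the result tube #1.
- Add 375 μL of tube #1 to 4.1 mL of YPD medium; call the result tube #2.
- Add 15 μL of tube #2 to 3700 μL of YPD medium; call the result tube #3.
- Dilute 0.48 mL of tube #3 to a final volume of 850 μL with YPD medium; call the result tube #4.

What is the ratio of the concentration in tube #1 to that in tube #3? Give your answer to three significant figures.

2.96 × 10^3

Step 1: 9-fold → factor 9
Step 2: 375 μL + 4.1 mL = 4475 μL total → factor 4475/375 = 11.933
Step 3: 15 μL + 3700 μL = 3715 μL total → factor 3715/15 = 247.67
Dilution factor to tube #1 = 9; to tube #3 = 26599
[tube #1]/[tube #3] = (factor to tube #3)/(factor to tube #1) = 26599/9 = 2.96 × 10^3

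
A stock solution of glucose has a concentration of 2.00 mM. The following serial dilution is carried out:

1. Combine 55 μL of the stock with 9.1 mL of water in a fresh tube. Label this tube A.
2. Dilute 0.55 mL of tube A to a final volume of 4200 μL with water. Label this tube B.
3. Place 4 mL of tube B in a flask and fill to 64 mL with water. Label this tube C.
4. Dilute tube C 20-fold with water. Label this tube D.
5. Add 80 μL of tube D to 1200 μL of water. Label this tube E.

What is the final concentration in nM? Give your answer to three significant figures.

0.307 nM

Step 1: 55 μL + 9.1 mL = 9155 μL total → factor 9155/55 = 166.45
Step 2: 0.55 mL brought to 4200 μL → factor 4.2/0.55 = 7.6364
Step 3: 4 mL brought to 64 mL → factor 64/4 = 16
Step 4: 20-fold → factor 20
Step 5: 80 μL + 1200 μL = 1280 μL total → factor 1280/80 = 16
Overall dilution factor = 166.45 × 7.6364 × 16 × 20 × 16 = 6.5081 × 10^6
Final = 2.00 mM / 6.5081 × 10^6 = 3.073 × 10^-7 mM = 0.307 nM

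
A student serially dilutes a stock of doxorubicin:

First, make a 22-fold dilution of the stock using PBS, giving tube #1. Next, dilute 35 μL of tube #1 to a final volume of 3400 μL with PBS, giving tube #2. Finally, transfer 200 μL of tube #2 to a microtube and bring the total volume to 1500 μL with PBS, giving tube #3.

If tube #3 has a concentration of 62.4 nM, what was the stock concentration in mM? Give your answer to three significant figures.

Step 1: 22-fold → factor 22
Step 2: 35 μL brought to 3400 μL → factor 3400/35 = 97.143
Step 3: 200 μL brought to 1500 μL → factor 1500/200 = 7.5
Overall dilution factor = 22 × 97.143 × 7.5 = 16029
Stock = 62.4 nM × 16029 = 1.000 × 10^6 nM = 1.00 mM

1.00 mM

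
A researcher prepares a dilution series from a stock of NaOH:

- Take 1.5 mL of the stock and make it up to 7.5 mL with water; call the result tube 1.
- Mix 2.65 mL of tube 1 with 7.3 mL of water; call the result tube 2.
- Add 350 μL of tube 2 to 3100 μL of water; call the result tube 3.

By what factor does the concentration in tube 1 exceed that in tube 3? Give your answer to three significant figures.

37.0

Step 1: 1.5 mL brought to 7.5 mL → factor 7.5/1.5 = 5
Step 2: 2.65 mL + 7.3 mL = 9.95 mL total → factor 9.95/2.65 = 3.7547
Step 3: 350 μL + 3100 μL = 3450 μL total → factor 3450/350 = 9.8571
Dilution factor to tube 1 = 5; to tube 3 = 185.05
[tube 1]/[tube 3] = (factor to tube 3)/(factor to tube 1) = 185.05/5 = 37.0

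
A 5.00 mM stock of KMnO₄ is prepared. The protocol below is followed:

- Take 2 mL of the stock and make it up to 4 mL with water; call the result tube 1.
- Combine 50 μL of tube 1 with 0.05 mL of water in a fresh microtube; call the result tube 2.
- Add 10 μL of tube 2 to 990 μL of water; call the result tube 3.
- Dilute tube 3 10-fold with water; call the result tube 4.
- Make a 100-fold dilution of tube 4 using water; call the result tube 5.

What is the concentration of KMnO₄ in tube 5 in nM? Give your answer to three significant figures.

Step 1: 2 mL brought to 4 mL → factor 4/2 = 2
Step 2: 50 μL + 0.05 mL = 100 μL total → factor 100/50 = 2
Step 3: 10 μL + 990 μL = 1000 μL total → factor 1000/10 = 100
Step 4: 10-fold → factor 10
Step 5: 100-fold → factor 100
Overall dilution factor = 2 × 2 × 100 × 10 × 100 = 4 × 10^5
Final = 5.00 mM / 4 × 10^5 = 1.250 × 10^-5 mM = 12.5 nM

12.5 nM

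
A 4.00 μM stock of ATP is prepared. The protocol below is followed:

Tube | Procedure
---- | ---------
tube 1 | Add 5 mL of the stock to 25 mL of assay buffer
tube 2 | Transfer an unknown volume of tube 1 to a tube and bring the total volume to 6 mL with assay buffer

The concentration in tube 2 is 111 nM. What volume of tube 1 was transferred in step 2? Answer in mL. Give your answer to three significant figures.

Step 1: 5 mL + 25 mL = 30 mL total → factor 30/5 = 6
Step 2: v brought to 6 mL → factor = 6 mL/v
Product of known-step factors = 6
Overall factor = 4.00 μM / (111 nM) = 36.036
Step-2 factor = 36.036 / 6 = 6.006
v = 6 mL / 6.006 = 0.999 mL

0.999 mL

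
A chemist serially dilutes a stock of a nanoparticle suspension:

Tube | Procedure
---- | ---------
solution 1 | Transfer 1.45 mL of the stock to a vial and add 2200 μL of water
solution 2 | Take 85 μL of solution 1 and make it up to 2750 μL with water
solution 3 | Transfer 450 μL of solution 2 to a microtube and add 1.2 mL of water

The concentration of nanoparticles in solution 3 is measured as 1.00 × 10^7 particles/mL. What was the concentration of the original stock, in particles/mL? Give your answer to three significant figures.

Step 1: 1.45 mL + 2200 μL = 3.65 mL total → factor 3.65/1.45 = 2.5172
Step 2: 85 μL brought to 2750 μL → factor 2750/85 = 32.353
Step 3: 450 μL + 1.2 mL = 1650 μL total → factor 1650/450 = 3.6667
Overall dilution factor = 2.5172 × 32.353 × 3.6667 = 298.61
Stock = 1.00 × 10^7 particles/mL × 298.61 = 2.99 × 10^9 particles/mL

2.99 × 10^9 particles/mL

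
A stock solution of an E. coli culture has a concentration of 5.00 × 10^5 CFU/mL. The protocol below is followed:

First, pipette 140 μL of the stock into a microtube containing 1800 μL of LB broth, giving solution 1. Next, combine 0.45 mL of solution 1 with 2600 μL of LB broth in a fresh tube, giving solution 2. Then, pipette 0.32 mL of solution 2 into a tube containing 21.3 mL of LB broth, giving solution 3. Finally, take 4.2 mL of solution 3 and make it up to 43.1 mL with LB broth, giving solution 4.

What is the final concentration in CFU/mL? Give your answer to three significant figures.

Step 1: 140 μL + 1800 μL = 1940 μL total → factor 1940/140 = 13.857
Step 2: 0.45 mL + 2600 μL = 3.05 mL total → factor 3.05/0.45 = 6.7778
Step 3: 0.32 mL + 21.3 mL = 21.62 mL total → factor 21.62/0.32 = 67.562
Step 4: 4.2 mL brought to 43.1 mL → factor 43.1/4.2 = 10.262
Overall dilution factor = 13.857 × 6.7778 × 67.562 × 10.262 = 65117
Final = 5.00 × 10^5 CFU/mL / 65117 = 7.68 CFU/mL

7.68 CFU/mL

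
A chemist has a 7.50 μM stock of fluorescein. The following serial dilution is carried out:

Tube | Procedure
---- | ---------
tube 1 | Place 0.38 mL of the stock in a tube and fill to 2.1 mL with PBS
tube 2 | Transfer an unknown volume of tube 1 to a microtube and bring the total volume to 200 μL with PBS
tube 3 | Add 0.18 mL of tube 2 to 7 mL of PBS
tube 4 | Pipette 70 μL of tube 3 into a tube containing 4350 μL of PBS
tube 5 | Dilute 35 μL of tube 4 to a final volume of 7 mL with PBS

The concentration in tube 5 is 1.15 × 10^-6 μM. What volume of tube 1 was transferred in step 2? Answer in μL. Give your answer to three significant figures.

85.4 μL

Step 1: 0.38 mL brought to 2.1 mL → factor 2.1/0.38 = 5.5263
Step 2: v brought to 200 μL → factor = 200 μL/v
Step 3: 0.18 mL + 7 mL = 7.18 mL total → factor 7.18/0.18 = 39.889
Step 4: 70 μL + 4350 μL = 4420 μL total → factor 4420/70 = 63.143
Step 5: 35 μL brought to 7 mL → factor 7000/35 = 200
Product of known-step factors = 2.7838 × 10^6
Overall factor = 7.50 μM / (1.15 × 10^-6 μM) = 6.5217 × 10^6
Step-2 factor = 6.5217 × 10^6 / 2.7838 × 10^6 = 2.3427
v = 200 μL / 2.3427 = 85.4 μL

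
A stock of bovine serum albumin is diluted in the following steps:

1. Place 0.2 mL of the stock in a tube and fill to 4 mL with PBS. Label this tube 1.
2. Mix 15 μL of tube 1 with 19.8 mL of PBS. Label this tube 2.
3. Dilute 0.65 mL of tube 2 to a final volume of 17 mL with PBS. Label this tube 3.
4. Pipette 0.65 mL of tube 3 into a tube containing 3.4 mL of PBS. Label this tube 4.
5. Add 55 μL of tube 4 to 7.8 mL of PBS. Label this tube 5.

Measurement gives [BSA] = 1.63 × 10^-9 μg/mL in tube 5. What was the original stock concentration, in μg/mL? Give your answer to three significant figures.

1.00 μg/mL

Step 1: 0.2 mL brought to 4 mL → factor 4/0.2 = 20
Step 2: 15 μL + 19.8 mL = 19815 μL total → factor 19815/15 = 1321
Step 3: 0.65 mL brought to 17 mL → factor 17/0.65 = 26.154
Step 4: 0.65 mL + 3.4 mL = 4.05 mL total → factor 4.05/0.65 = 6.2308
Step 5: 55 μL + 7.8 mL = 7855 μL total → factor 7855/55 = 142.82
Overall dilution factor = 20 × 1321 × 26.154 × 6.2308 × 142.82 = 6.1488 × 10^8
Stock = 1.63 × 10^-9 μg/mL × 6.1488 × 10^8 = 1.00 μg/mL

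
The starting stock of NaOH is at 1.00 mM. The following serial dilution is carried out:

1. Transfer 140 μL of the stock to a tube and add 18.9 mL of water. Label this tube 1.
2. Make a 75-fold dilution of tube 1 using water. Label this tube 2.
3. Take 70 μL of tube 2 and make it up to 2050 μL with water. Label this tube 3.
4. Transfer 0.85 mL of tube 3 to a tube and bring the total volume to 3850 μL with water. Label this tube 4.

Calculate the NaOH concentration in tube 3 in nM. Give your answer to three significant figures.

Step 1: 140 μL + 18.9 mL = 19040 μL total → factor 19040/140 = 136
Step 2: 75-fold → factor 75
Step 3: 70 μL brought to 2050 μL → factor 2050/70 = 29.286
Dilution factor through tube 3 = 136 × 75 × 29.286 = 2.9871 × 10^5
[tube 3] = 1.00 mM / 2.9871 × 10^5 = 3.348 × 10^-6 mM = 3.35 nM

3.35 nM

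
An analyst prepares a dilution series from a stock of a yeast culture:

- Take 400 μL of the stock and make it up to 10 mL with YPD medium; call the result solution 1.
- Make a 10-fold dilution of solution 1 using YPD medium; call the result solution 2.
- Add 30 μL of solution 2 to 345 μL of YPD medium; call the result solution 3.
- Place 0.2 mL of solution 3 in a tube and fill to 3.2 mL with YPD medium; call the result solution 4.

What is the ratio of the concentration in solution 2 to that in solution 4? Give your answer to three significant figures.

200

Step 1: 400 μL brought to 10 mL → factor 10000/400 = 25
Step 2: 10-fold → factor 10
Step 3: 30 μL + 345 μL = 375 μL total → factor 375/30 = 12.5
Step 4: 0.2 mL brought to 3.2 mL → factor 3.2/0.2 = 16
Dilution factor to solution 2 = 250; to solution 4 = 50000
[solution 2]/[solution 4] = (factor to solution 4)/(factor to solution 2) = 50000/250 = 200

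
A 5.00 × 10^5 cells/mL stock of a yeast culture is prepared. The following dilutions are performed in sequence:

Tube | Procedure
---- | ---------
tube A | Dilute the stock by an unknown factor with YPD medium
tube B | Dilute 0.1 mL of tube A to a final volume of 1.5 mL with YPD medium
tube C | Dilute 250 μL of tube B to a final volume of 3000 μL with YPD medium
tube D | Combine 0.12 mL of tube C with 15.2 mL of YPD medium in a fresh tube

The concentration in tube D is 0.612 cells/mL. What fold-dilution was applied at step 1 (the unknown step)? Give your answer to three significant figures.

35.6-fold

Step 1: unknown factor x
Step 2: 0.1 mL brought to 1.5 mL → factor 1.5/0.1 = 15
Step 3: 250 μL brought to 3000 μL → factor 3000/250 = 12
Step 4: 0.12 mL + 15.2 mL = 15.32 mL total → factor 15.32/0.12 = 127.67
Product of known-step factors = 22980
Overall factor = 5.00 × 10^5 cells/mL / (0.612 cells/mL) = 8.1699 × 10^5
x = 8.1699 × 10^5 / 22980 = 35.6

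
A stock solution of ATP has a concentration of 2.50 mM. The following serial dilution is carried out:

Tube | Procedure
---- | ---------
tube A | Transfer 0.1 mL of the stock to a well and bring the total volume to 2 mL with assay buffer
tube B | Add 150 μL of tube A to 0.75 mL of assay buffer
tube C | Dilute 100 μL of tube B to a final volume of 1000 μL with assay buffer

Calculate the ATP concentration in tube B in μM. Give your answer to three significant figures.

20.8 μM

Step 1: 0.1 mL brought to 2 mL → factor 2/0.1 = 20
Step 2: 150 μL + 0.75 mL = 900 μL total → factor 900/150 = 6
Dilution factor through tube B = 20 × 6 = 120
[tube B] = 2.50 mM / 120 = 0.02083 mM = 20.8 μM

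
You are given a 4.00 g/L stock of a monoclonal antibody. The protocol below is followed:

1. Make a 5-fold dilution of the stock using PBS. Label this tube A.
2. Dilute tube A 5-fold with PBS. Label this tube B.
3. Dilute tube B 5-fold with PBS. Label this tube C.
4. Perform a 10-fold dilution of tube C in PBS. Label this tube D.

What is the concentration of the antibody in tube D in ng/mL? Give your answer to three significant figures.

3.20 × 10^3 ng/mL

Step 1: 5-fold → factor 5
Step 2: 5-fold → factor 5
Step 3: 5-fold → factor 5
Step 4: 10-fold → factor 10
Overall dilution factor = 5 × 5 × 5 × 10 = 1250
Final = 4.00 g/L / 1250 = 0.003200 g/L = 3.20 × 10^3 ng/mL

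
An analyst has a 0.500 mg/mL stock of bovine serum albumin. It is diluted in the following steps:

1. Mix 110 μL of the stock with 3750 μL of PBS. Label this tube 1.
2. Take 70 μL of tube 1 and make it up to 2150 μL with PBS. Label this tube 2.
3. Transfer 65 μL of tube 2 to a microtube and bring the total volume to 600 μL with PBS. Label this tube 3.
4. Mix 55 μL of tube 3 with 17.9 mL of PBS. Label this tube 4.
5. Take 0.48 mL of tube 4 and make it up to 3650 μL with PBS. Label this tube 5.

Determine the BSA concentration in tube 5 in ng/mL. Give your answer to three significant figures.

Step 1: 110 μL + 3750 μL = 3860 μL total → factor 3860/110 = 35.091
Step 2: 70 μL brought to 2150 μL → factor 2150/70 = 30.714
Step 3: 65 μL brought to 600 μL → factor 600/65 = 9.2308
Step 4: 55 μL + 17.9 mL = 17955 μL total → factor 17955/55 = 326.45
Step 5: 0.48 mL brought to 3650 μL → factor 3.65/0.48 = 7.6042
Overall dilution factor = 35.091 × 30.714 × 9.2308 × 326.45 × 7.6042 = 2.4697 × 10^7
Final = 0.500 mg/mL / 2.4697 × 10^7 = 2.025 × 10^-8 mg/mL = 0.0202 ng/mL

0.0202 ng/mL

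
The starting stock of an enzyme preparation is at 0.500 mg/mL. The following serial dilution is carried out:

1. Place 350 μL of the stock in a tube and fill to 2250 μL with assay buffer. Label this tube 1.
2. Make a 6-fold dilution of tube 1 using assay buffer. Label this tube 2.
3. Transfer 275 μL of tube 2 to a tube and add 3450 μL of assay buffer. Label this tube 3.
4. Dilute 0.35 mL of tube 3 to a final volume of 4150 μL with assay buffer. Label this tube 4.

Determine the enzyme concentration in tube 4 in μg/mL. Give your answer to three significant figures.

Step 1: 350 μL brought to 2250 μL → factor 2250/350 = 6.4286
Step 2: 6-fold → factor 6
Step 3: 275 μL + 3450 μL = 3725 μL total → factor 3725/275 = 13.545
Step 4: 0.35 mL brought to 4150 μL → factor 4.15/0.35 = 11.857
Overall dilution factor = 6.4286 × 6 × 13.545 × 11.857 = 6195
Final = 0.500 mg/mL / 6195 = 8.071 × 10^-5 mg/mL = 0.0807 μg/mL

0.0807 μg/mL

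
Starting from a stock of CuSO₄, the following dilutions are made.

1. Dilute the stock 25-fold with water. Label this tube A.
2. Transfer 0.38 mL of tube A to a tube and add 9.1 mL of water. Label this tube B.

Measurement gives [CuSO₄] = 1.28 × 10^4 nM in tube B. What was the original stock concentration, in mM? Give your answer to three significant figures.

Step 1: 25-fold → factor 25
Step 2: 0.38 mL + 9.1 mL = 9.48 mL total → factor 9.48/0.38 = 24.947
Overall dilution factor = 25 × 24.947 = 623.68
Stock = 1.28 × 10^4 nM × 623.68 = 7.983 × 10^6 nM = 7.98 mM

7.98 mM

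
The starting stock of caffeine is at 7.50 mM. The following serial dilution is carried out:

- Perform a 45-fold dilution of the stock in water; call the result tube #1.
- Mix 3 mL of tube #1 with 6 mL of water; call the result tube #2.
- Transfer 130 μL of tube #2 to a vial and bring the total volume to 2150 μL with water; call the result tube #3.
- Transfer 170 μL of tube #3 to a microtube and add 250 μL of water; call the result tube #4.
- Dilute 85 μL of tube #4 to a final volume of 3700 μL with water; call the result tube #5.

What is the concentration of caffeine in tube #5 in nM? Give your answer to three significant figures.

Step 1: 45-fold → factor 45
Step 2: 3 mL + 6 mL = 9 mL total → factor 9/3 = 3
Step 3: 130 μL brought to 2150 μL → factor 2150/130 = 16.538
Step 4: 170 μL + 250 μL = 420 μL total → factor 420/170 = 2.4706
Step 5: 85 μL brought to 3700 μL → factor 3700/85 = 43.529
Overall dilution factor = 45 × 3 × 16.538 × 2.4706 × 43.529 = 2.4011 × 10^5
Final = 7.50 mM / 2.4011 × 10^5 = 3.124 × 10^-5 mM = 31.2 nM

31.2 nM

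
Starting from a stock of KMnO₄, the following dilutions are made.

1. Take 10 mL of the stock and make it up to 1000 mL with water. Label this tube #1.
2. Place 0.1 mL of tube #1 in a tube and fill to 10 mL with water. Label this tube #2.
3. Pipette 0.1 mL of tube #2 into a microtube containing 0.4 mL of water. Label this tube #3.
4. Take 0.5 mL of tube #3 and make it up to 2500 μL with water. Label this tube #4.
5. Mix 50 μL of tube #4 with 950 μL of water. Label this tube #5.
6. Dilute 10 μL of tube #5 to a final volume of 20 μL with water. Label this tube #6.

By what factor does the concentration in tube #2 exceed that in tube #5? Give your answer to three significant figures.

Step 1: 10 mL brought to 1000 mL → factor 1000/10 = 100
Step 2: 0.1 mL brought to 10 mL → factor 10/0.1 = 100
Step 3: 0.1 mL + 0.4 mL = 0.5 mL total → factor 0.5/0.1 = 5
Step 4: 0.5 mL brought to 2500 μL → factor 2.5/0.5 = 5
Step 5: 50 μL + 950 μL = 1000 μL total → factor 1000/50 = 20
Dilution factor to tube #2 = 10000; to tube #5 = 5 × 10^6
[tube #2]/[tube #5] = (factor to tube #5)/(factor to tube #2) = 5 × 10^6/10000 = 500

500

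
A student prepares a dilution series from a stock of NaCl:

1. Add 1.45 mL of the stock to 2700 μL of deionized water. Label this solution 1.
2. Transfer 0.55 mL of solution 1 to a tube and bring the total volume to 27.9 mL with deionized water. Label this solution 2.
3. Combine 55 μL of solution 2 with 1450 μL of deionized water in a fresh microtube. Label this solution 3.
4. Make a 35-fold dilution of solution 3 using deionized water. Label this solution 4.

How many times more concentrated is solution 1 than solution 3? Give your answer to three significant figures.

Step 1: 1.45 mL + 2700 μL = 4.15 mL total → factor 4.15/1.45 = 2.8621
Step 2: 0.55 mL brought to 27.9 mL → factor 27.9/0.55 = 50.727
Step 3: 55 μL + 1450 μL = 1505 μL total → factor 1505/55 = 27.364
Dilution factor to solution 1 = 2.8621; to solution 3 = 3972.8
[solution 1]/[solution 3] = (factor to solution 3)/(factor to solution 1) = 3972.8/2.8621 = 1.39 × 10^3

1.39 × 10^3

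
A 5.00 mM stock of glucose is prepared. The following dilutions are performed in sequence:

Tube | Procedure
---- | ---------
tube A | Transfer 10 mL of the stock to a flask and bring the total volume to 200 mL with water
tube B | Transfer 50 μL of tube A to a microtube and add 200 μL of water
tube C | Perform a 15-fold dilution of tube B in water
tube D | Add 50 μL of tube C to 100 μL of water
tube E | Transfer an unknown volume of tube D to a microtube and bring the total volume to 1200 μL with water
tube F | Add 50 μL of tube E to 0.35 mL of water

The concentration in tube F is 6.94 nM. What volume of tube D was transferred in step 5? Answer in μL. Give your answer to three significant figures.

60.0 μL

Step 1: 10 mL brought to 200 mL → factor 200/10 = 20
Step 2: 50 μL + 200 μL = 250 μL total → factor 250/50 = 5
Step 3: 15-fold → factor 15
Step 4: 50 μL + 100 μL = 150 μL total → factor 150/50 = 3
Step 5: v brought to 1200 μL → factor = 1200 μL/v
Step 6: 50 μL + 0.35 mL = 400 μL total → factor 400/50 = 8
Product of known-step factors = 36000
Overall factor = 5.00 mM / (6.94 nM) = 7.2046 × 10^5
Step-5 factor = 7.2046 × 10^5 / 36000 = 20.013
v = 1200 μL / 20.013 = 60.0 μL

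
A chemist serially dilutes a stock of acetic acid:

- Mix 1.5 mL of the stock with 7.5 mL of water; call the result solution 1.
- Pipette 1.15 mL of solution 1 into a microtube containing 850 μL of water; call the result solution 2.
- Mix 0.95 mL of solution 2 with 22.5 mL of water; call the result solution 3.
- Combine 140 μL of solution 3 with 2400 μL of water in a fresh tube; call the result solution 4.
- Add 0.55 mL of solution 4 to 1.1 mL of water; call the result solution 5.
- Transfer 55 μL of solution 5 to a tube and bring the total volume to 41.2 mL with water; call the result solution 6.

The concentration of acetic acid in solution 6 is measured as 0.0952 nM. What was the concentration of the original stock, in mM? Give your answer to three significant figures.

Step 1: 1.5 mL + 7.5 mL = 9 mL total → factor 9/1.5 = 6
Step 2: 1.15 mL + 850 μL = 2 mL total → factor 2/1.15 = 1.7391
Step 3: 0.95 mL + 22.5 mL = 23.45 mL total → factor 23.45/0.95 = 24.684
Step 4: 140 μL + 2400 μL = 2540 μL total → factor 2540/140 = 18.143
Step 5: 0.55 mL + 1.1 mL = 1.65 mL total → factor 1.65/0.55 = 3
Step 6: 55 μL brought to 41.2 mL → factor 41200/55 = 749.09
Overall dilution factor = 6 × 1.7391 × 24.684 × 18.143 × 3 × 749.09 = 1.0502 × 10^7
Stock = 0.0952 nM × 1.0502 × 10^7 = 9.998 × 10^5 nM = 1.00 mM

1.00 mM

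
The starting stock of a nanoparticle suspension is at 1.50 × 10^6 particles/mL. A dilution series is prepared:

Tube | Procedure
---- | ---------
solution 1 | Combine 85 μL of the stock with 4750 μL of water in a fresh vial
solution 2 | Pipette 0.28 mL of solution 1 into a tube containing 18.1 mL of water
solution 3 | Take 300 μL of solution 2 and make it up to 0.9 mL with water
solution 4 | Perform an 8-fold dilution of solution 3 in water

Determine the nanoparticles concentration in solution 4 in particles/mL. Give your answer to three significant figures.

Step 1: 85 μL + 4750 μL = 4835 μL total → factor 4835/85 = 56.882
Step 2: 0.28 mL + 18.1 mL = 18.38 mL total → factor 18.38/0.28 = 65.643
Step 3: 300 μL brought to 0.9 mL → factor 900/300 = 3
Step 4: 8-fold → factor 8
Overall dilution factor = 56.882 × 65.643 × 3 × 8 = 89614
Final = 1.50 × 10^6 particles/mL / 89614 = 16.7 particles/mL

16.7 particles/mL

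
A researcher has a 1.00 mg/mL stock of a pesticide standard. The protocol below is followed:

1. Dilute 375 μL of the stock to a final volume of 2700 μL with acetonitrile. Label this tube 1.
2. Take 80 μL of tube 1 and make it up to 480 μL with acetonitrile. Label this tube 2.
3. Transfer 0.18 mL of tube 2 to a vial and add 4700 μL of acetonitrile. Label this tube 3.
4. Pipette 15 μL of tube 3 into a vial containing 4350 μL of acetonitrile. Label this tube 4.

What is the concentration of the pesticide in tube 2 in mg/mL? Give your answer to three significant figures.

0.0231 mg/mL

Step 1: 375 μL brought to 2700 μL → factor 2700/375 = 7.2
Step 2: 80 μL brought to 480 μL → factor 480/80 = 6
Dilution factor through tube 2 = 7.2 × 6 = 43.2
[tube 2] = 1.00 mg/mL / 43.2 = 0.0231 mg/mL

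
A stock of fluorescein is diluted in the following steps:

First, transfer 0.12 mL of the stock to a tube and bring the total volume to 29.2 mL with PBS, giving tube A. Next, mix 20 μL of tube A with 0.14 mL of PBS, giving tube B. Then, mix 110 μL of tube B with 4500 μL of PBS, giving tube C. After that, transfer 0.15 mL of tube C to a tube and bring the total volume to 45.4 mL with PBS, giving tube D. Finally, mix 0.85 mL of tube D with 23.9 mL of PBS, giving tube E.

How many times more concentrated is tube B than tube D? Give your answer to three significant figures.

1.27 × 10^4

Step 1: 0.12 mL brought to 29.2 mL → factor 29.2/0.12 = 243.33
Step 2: 20 μL + 0.14 mL = 160 μL total → factor 160/20 = 8
Step 3: 110 μL + 4500 μL = 4610 μL total → factor 4610/110 = 41.909
Step 4: 0.15 mL brought to 45.4 mL → factor 45.4/0.15 = 302.67
Dilution factor to tube B = 1946.7; to tube D = 2.4692 × 10^7
[tube B]/[tube D] = (factor to tube D)/(factor to tube B) = 2.4692 × 10^7/1946.7 = 1.27 × 10^4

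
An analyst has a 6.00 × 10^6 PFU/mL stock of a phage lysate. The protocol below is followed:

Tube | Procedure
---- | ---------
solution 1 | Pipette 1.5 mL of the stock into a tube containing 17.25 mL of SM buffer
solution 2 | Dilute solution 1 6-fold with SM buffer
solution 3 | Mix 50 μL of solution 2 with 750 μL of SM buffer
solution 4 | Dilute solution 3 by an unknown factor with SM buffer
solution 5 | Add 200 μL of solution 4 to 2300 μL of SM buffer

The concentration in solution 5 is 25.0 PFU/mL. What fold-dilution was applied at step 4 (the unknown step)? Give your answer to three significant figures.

Step 1: 1.5 mL + 17.25 mL = 18.75 mL total → factor 18.75/1.5 = 12.5
Step 2: 6-fold → factor 6
Step 3: 50 μL + 750 μL = 800 μL total → factor 800/50 = 16
Step 4: unknown factor x
Step 5: 200 μL + 2300 μL = 2500 μL total → factor 2500/200 = 12.5
Product of known-step factors = 15000
Overall factor = 6.00 × 10^6 PFU/mL / (25.0 PFU/mL) = 2.4 × 10^5
x = 2.4 × 10^5 / 15000 = 16.0

16.0-fold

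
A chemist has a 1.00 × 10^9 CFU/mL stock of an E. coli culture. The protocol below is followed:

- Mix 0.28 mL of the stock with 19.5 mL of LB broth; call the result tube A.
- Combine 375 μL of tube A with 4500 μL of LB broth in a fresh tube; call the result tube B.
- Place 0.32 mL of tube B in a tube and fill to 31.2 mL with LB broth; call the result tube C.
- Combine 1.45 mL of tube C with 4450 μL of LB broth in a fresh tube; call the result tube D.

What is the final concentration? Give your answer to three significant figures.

2.74 × 10^3 CFU/mL

Step 1: 0.28 mL + 19.5 mL = 19.78 mL total → factor 19.78/0.28 = 70.643
Step 2: 375 μL + 4500 μL = 4875 μL total → factor 4875/375 = 13
Step 3: 0.32 mL brought to 31.2 mL → factor 31.2/0.32 = 97.5
Step 4: 1.45 mL + 4450 μL = 5.9 mL total → factor 5.9/1.45 = 4.069
Overall dilution factor = 70.643 × 13 × 97.5 × 4.069 = 3.6433 × 10^5
Final = 1.00 × 10^9 CFU/mL / 3.6433 × 10^5 = 2.74 × 10^3 CFU/mL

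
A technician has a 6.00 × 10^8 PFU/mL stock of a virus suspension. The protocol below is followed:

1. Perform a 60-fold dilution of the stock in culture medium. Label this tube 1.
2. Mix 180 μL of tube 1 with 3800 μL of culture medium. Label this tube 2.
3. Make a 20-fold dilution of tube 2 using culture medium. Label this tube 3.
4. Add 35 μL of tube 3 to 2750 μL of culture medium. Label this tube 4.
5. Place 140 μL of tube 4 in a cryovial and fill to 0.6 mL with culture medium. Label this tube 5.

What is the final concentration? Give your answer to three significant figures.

Step 1: 60-fold → factor 60
Step 2: 180 μL + 3800 μL = 3980 μL total → factor 3980/180 = 22.111
Step 3: 20-fold → factor 20
Step 4: 35 μL + 2750 μL = 2785 μL total → factor 2785/35 = 79.571
Step 5: 140 μL brought to 0.6 mL → factor 600/140 = 4.2857
Overall dilution factor = 60 × 22.111 × 20 × 79.571 × 4.2857 = 9.0484 × 10^6
Final = 6.00 × 10^8 PFU/mL / 9.0484 × 10^6 = 66.3 PFU/mL

66.3 PFU/mL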